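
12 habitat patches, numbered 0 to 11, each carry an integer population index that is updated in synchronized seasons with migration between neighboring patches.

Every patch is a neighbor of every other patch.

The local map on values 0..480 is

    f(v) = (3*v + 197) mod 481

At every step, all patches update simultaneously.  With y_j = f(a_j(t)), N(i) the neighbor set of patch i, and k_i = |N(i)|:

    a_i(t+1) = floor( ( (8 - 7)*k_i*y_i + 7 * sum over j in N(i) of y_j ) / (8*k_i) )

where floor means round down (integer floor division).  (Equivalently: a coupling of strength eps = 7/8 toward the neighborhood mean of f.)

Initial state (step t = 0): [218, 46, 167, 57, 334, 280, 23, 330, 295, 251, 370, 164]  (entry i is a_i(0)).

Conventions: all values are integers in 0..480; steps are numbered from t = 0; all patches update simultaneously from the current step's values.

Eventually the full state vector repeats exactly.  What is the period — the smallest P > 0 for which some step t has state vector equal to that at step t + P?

Simulating step by step:
t=0: [218, 46, 167, 57, 334, 280, 23, 330, 295, 251, 370, 164]
t=1: [274, 272, 267, 274, 268, 260, 269, 267, 262, 278, 273, 266]
t=2: [43, 42, 42, 43, 42, 41, 42, 42, 41, 43, 43, 42]
t=3: [323, 323, 323, 323, 323, 323, 323, 323, 323, 323, 323, 323]
t=4: [204, 204, 204, 204, 204, 204, 204, 204, 204, 204, 204, 204]
t=5: [328, 328, 328, 328, 328, 328, 328, 328, 328, 328, 328, 328]
t=6: [219, 219, 219, 219, 219, 219, 219, 219, 219, 219, 219, 219]
t=7: [373, 373, 373, 373, 373, 373, 373, 373, 373, 373, 373, 373]
t=8: [354, 354, 354, 354, 354, 354, 354, 354, 354, 354, 354, 354]
t=9: [297, 297, 297, 297, 297, 297, 297, 297, 297, 297, 297, 297]
t=10: [126, 126, 126, 126, 126, 126, 126, 126, 126, 126, 126, 126]
t=11: [94, 94, 94, 94, 94, 94, 94, 94, 94, 94, 94, 94]
t=12: [479, 479, 479, 479, 479, 479, 479, 479, 479, 479, 479, 479]
t=13: [191, 191, 191, 191, 191, 191, 191, 191, 191, 191, 191, 191]
t=14: [289, 289, 289, 289, 289, 289, 289, 289, 289, 289, 289, 289]
t=15: [102, 102, 102, 102, 102, 102, 102, 102, 102, 102, 102, 102]
t=16: [22, 22, 22, 22, 22, 22, 22, 22, 22, 22, 22, 22]
t=17: [263, 263, 263, 263, 263, 263, 263, 263, 263, 263, 263, 263]
t=18: [24, 24, 24, 24, 24, 24, 24, 24, 24, 24, 24, 24]
t=19: [269, 269, 269, 269, 269, 269, 269, 269, 269, 269, 269, 269]
t=20: [42, 42, 42, 42, 42, 42, 42, 42, 42, 42, 42, 42]
t=21: [323, 323, 323, 323, 323, 323, 323, 323, 323, 323, 323, 323]

Answer: 18
Key observation: The state at step 3, [323, 323, 323, 323, 323, 323, 323, 323, 323, 323, 323, 323], reappears at step 21 — and no state repeats earlier — so the cycle the system enters has period 18.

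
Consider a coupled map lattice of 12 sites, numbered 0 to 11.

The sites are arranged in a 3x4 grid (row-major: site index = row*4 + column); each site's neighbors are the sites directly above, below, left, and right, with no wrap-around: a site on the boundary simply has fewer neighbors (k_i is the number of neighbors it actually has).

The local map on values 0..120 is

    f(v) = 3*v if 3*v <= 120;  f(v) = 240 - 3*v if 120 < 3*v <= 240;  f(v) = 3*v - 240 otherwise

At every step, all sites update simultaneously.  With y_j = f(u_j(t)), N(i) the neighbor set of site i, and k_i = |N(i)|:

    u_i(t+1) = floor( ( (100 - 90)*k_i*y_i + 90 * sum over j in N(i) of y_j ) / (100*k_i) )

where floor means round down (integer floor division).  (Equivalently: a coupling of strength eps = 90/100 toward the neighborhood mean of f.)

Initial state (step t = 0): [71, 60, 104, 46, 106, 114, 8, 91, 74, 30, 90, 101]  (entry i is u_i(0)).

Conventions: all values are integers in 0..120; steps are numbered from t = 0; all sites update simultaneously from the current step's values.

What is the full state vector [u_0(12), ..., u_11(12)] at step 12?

Answer: [70, 36, 40, 36, 33, 60, 30, 28, 72, 24, 41, 31]

Derivation:
t=0: [71, 60, 104, 46, 106, 114, 8, 91, 74, 30, 90, 101]
t=1: [64, 66, 63, 57, 51, 66, 55, 60, 77, 54, 56, 34]
t=2: [62, 46, 60, 56, 38, 67, 58, 79, 75, 44, 83, 69]
t=3: [102, 56, 78, 35, 43, 91, 31, 51, 101, 29, 63, 8]
t=4: [88, 38, 81, 52, 59, 84, 49, 75, 95, 52, 66, 64]
t=5: [82, 23, 87, 16, 30, 80, 25, 69, 70, 38, 71, 30]
t=6: [72, 15, 59, 29, 19, 78, 25, 67, 94, 28, 86, 36]
t=7: [48, 32, 68, 54, 27, 59, 35, 84, 67, 28, 81, 36]
t=8: [89, 68, 87, 29, 67, 88, 36, 88, 78, 39, 89, 17]
t=9: [36, 25, 71, 28, 21, 69, 32, 76, 70, 28, 85, 28]
t=10: [72, 57, 79, 25, 57, 74, 29, 80, 69, 31, 80, 20]
t=11: [64, 20, 69, 8, 29, 73, 13, 66, 76, 24, 72, 6]
t=12: [70, 36, 40, 36, 33, 60, 30, 28, 72, 24, 41, 31]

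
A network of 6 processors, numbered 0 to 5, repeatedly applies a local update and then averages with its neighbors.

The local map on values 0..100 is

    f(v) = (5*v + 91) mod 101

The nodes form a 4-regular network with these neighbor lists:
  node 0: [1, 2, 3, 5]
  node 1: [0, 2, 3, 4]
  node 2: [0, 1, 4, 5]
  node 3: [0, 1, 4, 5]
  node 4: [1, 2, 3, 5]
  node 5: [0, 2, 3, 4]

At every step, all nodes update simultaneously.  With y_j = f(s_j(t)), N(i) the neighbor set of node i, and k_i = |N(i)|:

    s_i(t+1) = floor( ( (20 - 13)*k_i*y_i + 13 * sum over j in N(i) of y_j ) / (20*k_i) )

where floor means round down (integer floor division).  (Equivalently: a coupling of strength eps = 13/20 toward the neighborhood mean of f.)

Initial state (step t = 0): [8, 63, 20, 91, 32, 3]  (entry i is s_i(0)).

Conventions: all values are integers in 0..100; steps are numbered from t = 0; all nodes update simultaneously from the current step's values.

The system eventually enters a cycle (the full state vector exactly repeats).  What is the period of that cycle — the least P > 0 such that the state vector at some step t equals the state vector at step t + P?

Answer: 24
Key observation: The state at step 40, [68, 34, 68, 34, 34, 68], reappears at step 64 — and no state repeats earlier — so the cycle the system enters has period 24.

Derivation:
t=0: [8, 63, 20, 91, 32, 3]
t=1: [32, 34, 45, 28, 39, 35]
t=2: [43, 49, 46, 51, 56, 50]
t=3: [22, 33, 29, 38, 45, 34]
t=4: [71, 55, 48, 64, 41, 57]
t=5: [42, 49, 54, 46, 60, 53]
t=6: [60, 54, 64, 50, 57, 61]
t=7: [62, 53, 53, 64, 57, 66]
t=8: [55, 56, 57, 41, 46, 43]
t=9: [60, 64, 50, 57, 44, 41]
t=10: [65, 36, 45, 57, 37, 66]
t=11: [32, 52, 32, 53, 53, 33]
t=12: [50, 49, 50, 51, 51, 52]
t=13: [39, 37, 39, 41, 41, 43]
t=14: [70, 83, 70, 74, 74, 58]
t=15: [41, 30, 41, 48, 48, 57]
t=16: [70, 53, 70, 47, 47, 65]
t=17: [33, 38, 33, 28, 28, 23]
t=18: [45, 54, 45, 37, 37, 28]
t=19: [32, 48, 32, 54, 54, 38]
t=20: [51, 44, 51, 55, 55, 62]
t=21: [49, 37, 49, 56, 56, 68]
t=22: [44, 58, 44, 56, 56, 42]
t=23: [43, 52, 43, 64, 64, 59]
t=24: [23, 20, 23, 25, 25, 32]
t=25: [26, 37, 26, 30, 30, 23]
t=26: [28, 44, 28, 35, 35, 20]
t=27: [41, 33, 41, 53, 53, 61]
t=28: [80, 66, 80, 66, 66, 80]
t=29: [64, 39, 64, 39, 39, 64]
t=30: [32, 58, 32, 58, 58, 32]
t=31: [58, 68, 58, 68, 68, 58]
t=32: [61, 43, 61, 43, 43, 61]
t=33: [63, 32, 63, 32, 32, 63]
t=34: [17, 33, 17, 33, 33, 17]
t=35: [68, 60, 68, 60, 60, 68]
t=36: [46, 68, 46, 68, 68, 46]
t=37: [20, 24, 20, 24, 24, 20]
t=38: [63, 35, 63, 35, 35, 63]
t=39: [22, 43, 22, 43, 43, 22]
t=40: [68, 34, 68, 34, 34, 68]
t=41: [37, 48, 37, 48, 48, 37]
t=42: [59, 42, 59, 42, 42, 59]
t=43: [88, 93, 88, 93, 93, 88]
t=44: [34, 42, 34, 42, 42, 34]
t=45: [72, 86, 72, 86, 86, 72]
t=46: [36, 26, 36, 26, 26, 36]
t=47: [52, 35, 52, 35, 35, 52]
t=48: [53, 58, 53, 58, 58, 53]
t=49: [61, 69, 61, 69, 69, 61]
t=50: [73, 51, 73, 51, 51, 73]
t=51: [49, 45, 49, 45, 45, 49]
t=52: [26, 19, 26, 19, 19, 26]
t=53: [40, 63, 40, 63, 63, 40]
t=54: [60, 30, 60, 30, 30, 60]
t=55: [72, 54, 72, 54, 54, 72]
t=56: [50, 54, 50, 54, 54, 50]
t=57: [44, 51, 44, 51, 51, 44]
t=58: [19, 31, 19, 31, 31, 19]
t=59: [71, 57, 71, 57, 57, 71]
t=60: [52, 62, 52, 62, 62, 52]
t=61: [64, 81, 64, 81, 81, 64]
t=62: [34, 64, 34, 64, 64, 34]
t=63: [42, 23, 42, 23, 23, 42]
t=64: [68, 34, 68, 34, 34, 68]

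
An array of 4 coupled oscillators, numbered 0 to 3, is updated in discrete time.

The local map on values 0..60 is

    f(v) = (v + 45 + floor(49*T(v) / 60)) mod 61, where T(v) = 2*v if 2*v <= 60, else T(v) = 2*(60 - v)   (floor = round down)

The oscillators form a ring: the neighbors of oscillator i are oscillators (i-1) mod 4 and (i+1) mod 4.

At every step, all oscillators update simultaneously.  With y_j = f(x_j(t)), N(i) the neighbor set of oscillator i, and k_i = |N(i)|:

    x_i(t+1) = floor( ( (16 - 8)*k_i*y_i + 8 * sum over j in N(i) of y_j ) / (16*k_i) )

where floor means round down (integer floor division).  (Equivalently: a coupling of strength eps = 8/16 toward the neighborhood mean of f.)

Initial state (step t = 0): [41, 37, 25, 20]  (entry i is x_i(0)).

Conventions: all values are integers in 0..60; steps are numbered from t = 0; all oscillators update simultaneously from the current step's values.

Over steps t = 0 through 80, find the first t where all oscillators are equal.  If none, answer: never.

Answer: 4
Key observation: Synchronization is absorbing here: once all oscillators are equal they stay equal, and step 4 is the first all-equal step.

Derivation:
t=0: [41, 37, 25, 20]  (not all equal)
t=1: [51, 55, 48, 44]  (not all equal)
t=2: [49, 48, 50, 52]  (not all equal)
t=3: [50, 50, 50, 49]  (not all equal)
t=4: [50, 50, 50, 50]  (all equal)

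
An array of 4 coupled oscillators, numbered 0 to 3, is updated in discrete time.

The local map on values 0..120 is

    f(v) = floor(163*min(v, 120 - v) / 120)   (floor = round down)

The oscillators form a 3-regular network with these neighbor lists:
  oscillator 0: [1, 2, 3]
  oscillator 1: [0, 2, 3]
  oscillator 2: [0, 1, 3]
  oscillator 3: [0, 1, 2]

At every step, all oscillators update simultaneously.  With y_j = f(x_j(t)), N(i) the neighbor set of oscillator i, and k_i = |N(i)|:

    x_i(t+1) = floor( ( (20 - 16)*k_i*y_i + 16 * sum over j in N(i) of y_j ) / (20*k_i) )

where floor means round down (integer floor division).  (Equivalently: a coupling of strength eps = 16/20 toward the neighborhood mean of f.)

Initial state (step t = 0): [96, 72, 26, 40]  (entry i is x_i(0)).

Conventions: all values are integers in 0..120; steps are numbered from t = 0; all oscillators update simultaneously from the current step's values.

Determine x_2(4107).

Answer: x_2(4107) = 78
Key observation: The state at step 3, [78, 78, 78, 78], reappears at step 7: the system is in a cycle of period 4 from step 3 on.  Therefore the state at step 4107 equals the state at step 3 + ((4107 - 3) mod 4) = 3, which is [78, 78, 78, 78].

Derivation:
t=0: [96, 72, 26, 40]
t=1: [47, 45, 47, 46]
t=2: [62, 62, 62, 62]
t=3: [78, 78, 78, 78]
t=4: [57, 57, 57, 57]
t=5: [77, 77, 77, 77]
t=6: [58, 58, 58, 58]
t=7: [78, 78, 78, 78]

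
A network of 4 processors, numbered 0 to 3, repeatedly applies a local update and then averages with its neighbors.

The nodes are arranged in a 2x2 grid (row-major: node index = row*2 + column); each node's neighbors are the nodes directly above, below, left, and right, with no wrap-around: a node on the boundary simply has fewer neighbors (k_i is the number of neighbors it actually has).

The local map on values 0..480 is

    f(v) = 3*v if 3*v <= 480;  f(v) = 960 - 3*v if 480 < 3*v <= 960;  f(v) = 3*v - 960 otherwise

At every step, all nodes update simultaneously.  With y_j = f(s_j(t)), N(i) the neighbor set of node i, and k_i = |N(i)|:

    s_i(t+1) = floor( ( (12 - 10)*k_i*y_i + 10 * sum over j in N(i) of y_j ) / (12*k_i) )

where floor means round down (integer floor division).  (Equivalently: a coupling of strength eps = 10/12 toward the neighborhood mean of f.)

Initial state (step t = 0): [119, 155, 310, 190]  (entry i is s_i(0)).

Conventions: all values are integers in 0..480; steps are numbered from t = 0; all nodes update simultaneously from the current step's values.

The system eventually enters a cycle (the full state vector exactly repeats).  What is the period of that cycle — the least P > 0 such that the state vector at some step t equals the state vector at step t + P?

Simulating step by step:
t=0: [119, 155, 310, 190]
t=1: [265, 388, 316, 271]
t=2: [117, 164, 132, 114]
t=3: [418, 366, 354, 417]
t=4: [149, 266, 260, 148]
t=5: [217, 398, 401, 216]
t=6: [250, 297, 299, 250]
t=7: [90, 186, 185, 90]
t=8: [381, 292, 292, 381]
t=9: [100, 166, 166, 100]
t=10: [435, 327, 327, 435]
t=11: [75, 291, 291, 75]
t=12: [110, 202, 202, 110]
t=13: [350, 334, 334, 350]
t=14: [50, 82, 82, 50]
t=15: [230, 166, 166, 230]
t=16: [430, 302, 302, 430]
t=17: [100, 284, 284, 100]
t=18: [140, 268, 268, 140]
t=19: [200, 376, 376, 200]
t=20: [200, 328, 328, 200]
t=21: [80, 304, 304, 80]
t=22: [80, 208, 208, 80]
t=23: [320, 256, 256, 320]
t=24: [160, 32, 32, 160]
t=25: [160, 416, 416, 160]
t=26: [320, 448, 448, 320]
t=27: [320, 64, 64, 320]
t=28: [160, 32, 32, 160]

Answer: 4
Key observation: The state at step 24, [160, 32, 32, 160], reappears at step 28 — and no state repeats earlier — so the cycle the system enters has period 4.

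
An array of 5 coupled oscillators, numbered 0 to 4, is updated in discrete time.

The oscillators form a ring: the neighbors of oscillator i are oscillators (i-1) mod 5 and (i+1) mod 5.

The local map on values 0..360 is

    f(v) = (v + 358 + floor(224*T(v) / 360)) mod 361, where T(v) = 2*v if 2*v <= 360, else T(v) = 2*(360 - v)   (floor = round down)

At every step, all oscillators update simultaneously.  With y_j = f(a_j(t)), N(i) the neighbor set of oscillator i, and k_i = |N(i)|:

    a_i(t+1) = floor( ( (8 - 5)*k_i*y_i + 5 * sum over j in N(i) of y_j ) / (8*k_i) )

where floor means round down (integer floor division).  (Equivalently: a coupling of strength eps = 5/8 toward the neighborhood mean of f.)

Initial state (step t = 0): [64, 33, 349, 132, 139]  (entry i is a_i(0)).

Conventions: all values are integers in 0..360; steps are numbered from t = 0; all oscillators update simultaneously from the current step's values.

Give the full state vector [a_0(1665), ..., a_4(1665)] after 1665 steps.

Answer: [82, 82, 82, 82, 82]
Key observation: The state at step 32, [38, 38, 38, 38, 38], reappears at step 38: the system is in a cycle of period 6 from step 32 on.  Therefore the state at step 1665 equals the state at step 32 + ((1665 - 32) mod 6) = 33, which is [82, 82, 82, 82, 82].

Derivation:
t=0: [64, 33, 349, 132, 139]
t=1: [170, 182, 248, 318, 250]
t=2: [25, 27, 22, 16, 15]
t=3: [47, 52, 45, 35, 37]
t=4: [98, 104, 95, 83, 85]
t=5: [211, 219, 207, 192, 194]
t=6: [32, 31, 33, 35, 35]
t=7: [69, 68, 70, 73, 72]
t=8: [152, 151, 154, 157, 156]
t=9: [339, 338, 342, 346, 344]
t=10: [113, 0, 112, 247, 247]
t=11: [212, 289, 212, 93, 93]
t=12: [80, 24, 80, 150, 150]
t=13: [185, 128, 185, 283, 283]
t=14: [107, 130, 107, 21, 21]
t=15: [192, 256, 192, 104, 104]
t=16: [92, 31, 92, 169, 169]
t=17: [101, 151, 101, 73, 73]
t=18: [238, 265, 238, 179, 179]
t=19: [26, 22, 26, 33, 33]
t=20: [57, 51, 57, 66, 66]
t=21: [126, 119, 126, 138, 138]
t=22: [282, 273, 282, 297, 297]
t=23: [14, 15, 14, 12, 12]
t=24: [27, 28, 27, 24, 24]
t=25: [55, 57, 55, 52, 52]
t=26: [119, 121, 119, 115, 115]
t=27: [262, 265, 262, 257, 257]
t=28: [19, 19, 19, 20, 20]
t=29: [39, 39, 39, 40, 40]
t=30: [84, 84, 84, 85, 85]
t=31: [185, 185, 185, 186, 186]
t=32: [38, 38, 38, 38, 38]
t=33: [82, 82, 82, 82, 82]
t=34: [181, 181, 181, 181, 181]
t=35: [39, 39, 39, 39, 39]
t=36: [84, 84, 84, 84, 84]
t=37: [185, 185, 185, 185, 185]
t=38: [38, 38, 38, 38, 38]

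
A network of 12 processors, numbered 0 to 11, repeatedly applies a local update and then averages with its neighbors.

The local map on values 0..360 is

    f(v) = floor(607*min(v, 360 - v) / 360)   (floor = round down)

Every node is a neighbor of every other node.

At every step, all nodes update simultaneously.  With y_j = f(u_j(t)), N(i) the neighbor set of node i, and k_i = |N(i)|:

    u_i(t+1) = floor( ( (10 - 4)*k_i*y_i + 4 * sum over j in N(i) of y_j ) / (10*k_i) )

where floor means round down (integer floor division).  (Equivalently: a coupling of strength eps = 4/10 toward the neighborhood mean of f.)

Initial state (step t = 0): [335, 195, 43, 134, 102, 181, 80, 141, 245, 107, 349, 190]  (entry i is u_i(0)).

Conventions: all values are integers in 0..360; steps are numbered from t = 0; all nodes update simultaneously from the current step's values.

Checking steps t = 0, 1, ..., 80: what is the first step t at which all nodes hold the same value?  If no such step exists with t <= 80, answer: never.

Answer: never
Key observation: The state at step 39 reappears at step 41 — the system is in a cycle of period 2 from step 39 on.  No step 0..41 is synchronized, and the cycle repeats forever, so no step up to 80 (or ever) has all nodes equal.

Derivation:
t=0: [335, 195, 43, 134, 102, 181, 80, 141, 245, 107, 349, 190]  (not all equal)
t=1: [101, 234, 118, 204, 174, 247, 153, 211, 186, 179, 87, 238]  (not all equal)
t=2: [196, 220, 212, 249, 266, 208, 245, 242, 266, 270, 183, 216]  (not all equal)
t=3: [250, 227, 234, 200, 183, 238, 203, 206, 183, 179, 262, 231]  (not all equal)
t=4: [209, 231, 224, 256, 273, 220, 254, 251, 273, 275, 198, 227]  (not all equal)
t=5: [230, 209, 216, 186, 169, 220, 187, 190, 169, 168, 241, 213]  (not all equal)
t=6: [236, 256, 249, 278, 273, 246, 277, 274, 273, 272, 226, 252]  (not all equal)
t=7: [191, 172, 179, 151, 156, 182, 152, 155, 156, 157, 200, 176]  (not all equal)
t=8: [280, 283, 289, 263, 268, 289, 264, 267, 268, 268, 271, 286]  (not all equal)
t=9: [138, 135, 129, 154, 149, 129, 153, 150, 149, 149, 147, 132]  (not all equal)
t=10: [235, 232, 227, 250, 246, 227, 249, 246, 246, 246, 244, 229]  (not all equal)
t=11: [206, 209, 214, 192, 196, 214, 193, 196, 196, 196, 198, 212]  (not all equal)
t=12: [262, 259, 254, 275, 271, 254, 274, 271, 271, 271, 270, 256]  (not all equal)
t=13: [162, 165, 169, 149, 153, 169, 151, 153, 153, 153, 154, 167]  (not all equal)
t=14: [269, 272, 276, 257, 260, 276, 259, 260, 260, 260, 262, 274]  (not all equal)
t=15: [155, 152, 148, 166, 164, 148, 165, 164, 164, 164, 162, 151]  (not all equal)
t=16: [263, 260, 256, 273, 272, 256, 273, 272, 272, 272, 270, 259]  (not all equal)
t=17: [160, 163, 167, 150, 152, 167, 150, 152, 152, 152, 153, 164]  (not all equal)
t=18: [266, 269, 273, 257, 259, 273, 257, 259, 259, 259, 259, 270]  (not all equal)
t=19: [159, 157, 153, 168, 166, 153, 168, 166, 166, 166, 166, 156]  (not all equal)
t=20: [269, 267, 263, 278, 276, 263, 278, 276, 276, 276, 276, 267]  (not all equal)
t=21: [150, 152, 156, 142, 143, 156, 142, 143, 143, 143, 143, 152]  (not all equal)
t=22: [250, 252, 256, 242, 243, 256, 242, 243, 243, 243, 243, 252]  (not all equal)
t=23: [187, 185, 181, 194, 193, 181, 194, 193, 193, 193, 193, 185]  (not all equal)
t=24: [289, 291, 294, 282, 283, 294, 282, 283, 283, 283, 283, 291]  (not all equal)
t=25: [120, 119, 116, 127, 126, 116, 127, 126, 126, 126, 126, 119]  (not all equal)
t=26: [204, 202, 200, 210, 209, 200, 210, 209, 209, 209, 209, 202]  (not all equal)
t=27: [261, 262, 264, 255, 256, 264, 255, 256, 256, 256, 256, 262]  (not all equal)
t=28: [168, 167, 165, 174, 173, 165, 174, 173, 173, 173, 173, 167]  (not all equal)
t=29: [284, 283, 281, 290, 289, 281, 290, 289, 289, 289, 289, 283]  (not all equal)
t=30: [126, 126, 128, 120, 121, 128, 120, 121, 121, 121, 121, 126]  (not all equal)
t=31: [210, 210, 211, 204, 205, 211, 204, 205, 205, 205, 205, 210]  (not all equal)
t=32: [254, 254, 253, 260, 259, 253, 260, 259, 259, 259, 259, 254]  (not all equal)
t=33: [175, 175, 177, 170, 171, 177, 170, 171, 171, 171, 171, 175]  (not all equal)
t=34: [293, 293, 294, 288, 289, 294, 288, 289, 289, 289, 289, 293]  (not all equal)
t=35: [113, 113, 113, 118, 117, 113, 118, 117, 117, 117, 117, 113]  (not all equal)
t=36: [191, 191, 191, 196, 195, 191, 196, 195, 195, 195, 195, 191]  (not all equal)
t=37: [282, 282, 282, 277, 278, 282, 277, 278, 278, 278, 278, 282]  (not all equal)
t=38: [132, 132, 132, 137, 136, 132, 137, 136, 136, 136, 136, 132]  (not all equal)
t=39: [223, 223, 223, 228, 227, 223, 228, 227, 227, 227, 227, 223]  (not all equal)
t=40: [228, 228, 228, 223, 224, 228, 223, 224, 224, 224, 224, 228]  (not all equal)
t=41: [223, 223, 223, 228, 227, 223, 228, 227, 227, 227, 227, 223]  (not all equal)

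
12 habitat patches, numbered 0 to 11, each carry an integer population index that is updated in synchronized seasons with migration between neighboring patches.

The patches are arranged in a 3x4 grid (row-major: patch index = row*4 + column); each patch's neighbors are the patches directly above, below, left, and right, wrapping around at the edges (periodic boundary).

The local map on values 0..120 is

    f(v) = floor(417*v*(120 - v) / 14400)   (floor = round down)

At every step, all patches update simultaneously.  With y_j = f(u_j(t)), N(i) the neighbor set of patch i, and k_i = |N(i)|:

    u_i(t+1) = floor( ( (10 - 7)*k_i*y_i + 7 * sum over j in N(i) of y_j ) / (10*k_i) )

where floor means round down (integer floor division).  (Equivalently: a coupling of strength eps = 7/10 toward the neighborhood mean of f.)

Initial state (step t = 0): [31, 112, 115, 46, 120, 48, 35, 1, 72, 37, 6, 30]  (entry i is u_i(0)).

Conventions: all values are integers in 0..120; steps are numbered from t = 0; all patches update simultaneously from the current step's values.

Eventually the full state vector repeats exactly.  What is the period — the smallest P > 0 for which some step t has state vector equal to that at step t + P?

Simulating step by step:
t=0: [31, 112, 115, 46, 120, 48, 35, 1, 72, 37, 6, 30]
t=1: [62, 57, 44, 60, 49, 64, 49, 46, 72, 69, 52, 61]
t=2: [102, 101, 100, 101, 100, 101, 99, 100, 101, 101, 100, 101]
t=3: [54, 55, 56, 55, 55, 56, 57, 56, 55, 55, 56, 55]
t=4: [103, 103, 103, 103, 103, 103, 103, 103, 103, 103, 103, 103]
t=5: [50, 50, 50, 50, 50, 50, 50, 50, 50, 50, 50, 50]
t=6: [101, 101, 101, 101, 101, 101, 101, 101, 101, 101, 101, 101]
t=7: [55, 55, 55, 55, 55, 55, 55, 55, 55, 55, 55, 55]
t=8: [103, 103, 103, 103, 103, 103, 103, 103, 103, 103, 103, 103]

Answer: 4
Key observation: The state at step 4, [103, 103, 103, 103, 103, 103, 103, 103, 103, 103, 103, 103], reappears at step 8 — and no state repeats earlier — so the cycle the system enters has period 4.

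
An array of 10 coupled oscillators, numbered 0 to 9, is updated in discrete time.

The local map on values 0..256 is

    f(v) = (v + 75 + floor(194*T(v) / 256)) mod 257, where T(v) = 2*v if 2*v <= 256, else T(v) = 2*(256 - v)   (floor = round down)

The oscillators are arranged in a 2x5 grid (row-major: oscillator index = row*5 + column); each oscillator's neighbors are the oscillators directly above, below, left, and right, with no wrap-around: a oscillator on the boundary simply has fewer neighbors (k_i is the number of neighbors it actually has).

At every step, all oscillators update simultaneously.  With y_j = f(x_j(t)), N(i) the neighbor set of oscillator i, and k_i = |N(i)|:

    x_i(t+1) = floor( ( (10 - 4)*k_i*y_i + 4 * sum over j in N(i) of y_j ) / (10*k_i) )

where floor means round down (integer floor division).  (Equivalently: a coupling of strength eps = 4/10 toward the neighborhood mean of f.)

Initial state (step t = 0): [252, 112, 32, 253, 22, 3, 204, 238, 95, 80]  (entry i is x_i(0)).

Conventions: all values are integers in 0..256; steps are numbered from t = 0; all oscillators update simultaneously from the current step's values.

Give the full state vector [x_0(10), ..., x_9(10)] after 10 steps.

Answer: [104, 102, 120, 106, 103, 67, 56, 64, 50, 88]

Derivation:
t=0: [252, 112, 32, 253, 22, 3, 204, 238, 95, 80]
t=1: [81, 103, 127, 90, 96, 84, 95, 91, 57, 48]
t=2: [33, 74, 104, 81, 83, 32, 53, 82, 168, 172]
t=3: [126, 61, 53, 42, 43, 166, 149, 68, 93, 99]
t=4: [150, 199, 212, 166, 159, 124, 156, 199, 96, 87]
t=5: [123, 108, 101, 109, 105, 128, 119, 99, 69, 58]
t=6: [122, 95, 76, 108, 111, 132, 109, 98, 199, 198]
t=7: [113, 63, 33, 81, 96, 125, 89, 65, 95, 101]
t=8: [134, 179, 160, 49, 54, 107, 105, 176, 77, 66]
t=9: [121, 113, 130, 164, 213, 95, 91, 97, 80, 188]
t=10: [104, 102, 120, 106, 103, 67, 56, 64, 50, 88]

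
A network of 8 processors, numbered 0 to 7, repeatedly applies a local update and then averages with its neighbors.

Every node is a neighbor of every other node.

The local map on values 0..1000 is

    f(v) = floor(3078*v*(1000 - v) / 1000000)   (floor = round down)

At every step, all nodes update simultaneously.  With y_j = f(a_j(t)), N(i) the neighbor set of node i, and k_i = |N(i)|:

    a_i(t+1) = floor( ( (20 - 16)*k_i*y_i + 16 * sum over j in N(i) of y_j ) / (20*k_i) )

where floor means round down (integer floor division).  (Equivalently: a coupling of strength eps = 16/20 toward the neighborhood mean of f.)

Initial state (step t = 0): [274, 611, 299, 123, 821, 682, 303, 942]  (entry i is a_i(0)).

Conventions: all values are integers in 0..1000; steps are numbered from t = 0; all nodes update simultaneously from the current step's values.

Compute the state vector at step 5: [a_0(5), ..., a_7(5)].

Simulating step by step:
t=0: [274, 611, 299, 123, 821, 682, 303, 942]
t=1: [538, 549, 541, 514, 525, 543, 542, 500]
t=2: [765, 764, 765, 765, 765, 765, 765, 765]
t=3: [553, 553, 553, 553, 553, 553, 553, 553]
t=4: [760, 760, 760, 760, 760, 760, 760, 760]
t=5: [561, 561, 561, 561, 561, 561, 561, 561]

Answer: [561, 561, 561, 561, 561, 561, 561, 561]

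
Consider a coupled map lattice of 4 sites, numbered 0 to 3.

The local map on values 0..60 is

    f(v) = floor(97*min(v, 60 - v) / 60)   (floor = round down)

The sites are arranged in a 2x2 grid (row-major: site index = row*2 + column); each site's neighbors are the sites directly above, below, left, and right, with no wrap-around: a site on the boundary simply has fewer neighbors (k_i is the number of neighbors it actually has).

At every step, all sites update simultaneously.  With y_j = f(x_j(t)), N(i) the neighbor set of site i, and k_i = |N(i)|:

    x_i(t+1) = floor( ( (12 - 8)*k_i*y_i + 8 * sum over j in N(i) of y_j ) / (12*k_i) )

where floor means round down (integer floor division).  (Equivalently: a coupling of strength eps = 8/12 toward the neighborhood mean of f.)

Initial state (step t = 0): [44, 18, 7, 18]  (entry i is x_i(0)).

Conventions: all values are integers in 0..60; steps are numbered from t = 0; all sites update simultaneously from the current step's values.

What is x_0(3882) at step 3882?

Simulating step by step:
t=0: [44, 18, 7, 18]
t=1: [21, 27, 21, 23]
t=2: [36, 37, 34, 37]
t=3: [39, 37, 39, 38]
t=4: [34, 35, 33, 35]
t=5: [41, 40, 41, 41]
t=6: [30, 30, 30, 30]
t=7: [48, 48, 48, 48]
t=8: [19, 19, 19, 19]
t=9: [30, 30, 30, 30]

Answer: x_0(3882) = 30
Key observation: The state at step 6, [30, 30, 30, 30], reappears at step 9: the system is in a cycle of period 3 from step 6 on.  Therefore the state at step 3882 equals the state at step 6 + ((3882 - 6) mod 3) = 6, which is [30, 30, 30, 30].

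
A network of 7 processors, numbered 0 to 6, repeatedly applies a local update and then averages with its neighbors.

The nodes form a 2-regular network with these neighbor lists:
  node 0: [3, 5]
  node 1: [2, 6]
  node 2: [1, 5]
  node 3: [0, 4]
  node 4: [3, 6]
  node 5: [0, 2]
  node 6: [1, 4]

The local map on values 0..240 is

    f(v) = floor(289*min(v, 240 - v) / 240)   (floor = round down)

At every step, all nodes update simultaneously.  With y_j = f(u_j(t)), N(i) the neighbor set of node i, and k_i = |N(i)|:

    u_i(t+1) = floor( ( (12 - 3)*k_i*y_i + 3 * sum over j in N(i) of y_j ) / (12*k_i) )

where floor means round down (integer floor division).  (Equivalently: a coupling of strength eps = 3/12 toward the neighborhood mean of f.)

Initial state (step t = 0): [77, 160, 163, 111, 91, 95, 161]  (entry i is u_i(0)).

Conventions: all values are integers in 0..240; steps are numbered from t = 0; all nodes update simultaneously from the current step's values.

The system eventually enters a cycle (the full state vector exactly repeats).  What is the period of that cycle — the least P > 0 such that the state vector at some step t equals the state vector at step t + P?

Answer: 4
Key observation: The state at step 11, [143, 143, 143, 143, 143, 143, 143], reappears at step 15 — and no state repeats earlier — so the cycle the system enters has period 4.

Derivation:
t=0: [77, 160, 163, 111, 91, 95, 161]
t=1: [99, 95, 95, 124, 110, 108, 96]
t=2: [122, 114, 116, 135, 130, 126, 117]
t=3: [139, 137, 138, 128, 132, 137, 138]
t=4: [123, 123, 122, 131, 129, 123, 123]
t=5: [138, 140, 141, 132, 133, 140, 139]
t=6: [122, 120, 119, 128, 127, 120, 121]
t=7: [141, 143, 143, 135, 136, 143, 142]
t=8: [119, 116, 116, 125, 124, 116, 118]
t=9: [141, 139, 139, 138, 139, 139, 141]
t=10: [119, 120, 121, 121, 120, 120, 119]
t=11: [143, 143, 143, 143, 143, 143, 143]
t=12: [116, 116, 116, 116, 116, 116, 116]
t=13: [139, 139, 139, 139, 139, 139, 139]
t=14: [121, 121, 121, 121, 121, 121, 121]
t=15: [143, 143, 143, 143, 143, 143, 143]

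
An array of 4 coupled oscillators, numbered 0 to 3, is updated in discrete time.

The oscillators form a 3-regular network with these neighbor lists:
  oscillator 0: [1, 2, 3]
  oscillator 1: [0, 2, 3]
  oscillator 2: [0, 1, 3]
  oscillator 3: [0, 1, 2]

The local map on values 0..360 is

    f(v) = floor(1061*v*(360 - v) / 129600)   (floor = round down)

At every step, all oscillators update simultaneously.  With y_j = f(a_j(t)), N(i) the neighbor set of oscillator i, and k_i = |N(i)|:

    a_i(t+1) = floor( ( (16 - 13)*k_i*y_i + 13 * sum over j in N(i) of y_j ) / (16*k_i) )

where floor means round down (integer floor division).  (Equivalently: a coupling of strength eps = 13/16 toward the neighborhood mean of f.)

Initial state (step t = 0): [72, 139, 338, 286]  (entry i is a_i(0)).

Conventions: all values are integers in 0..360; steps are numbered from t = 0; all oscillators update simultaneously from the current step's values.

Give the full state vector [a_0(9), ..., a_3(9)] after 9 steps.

Simulating step by step:
t=0: [72, 139, 338, 286]
t=1: [162, 155, 171, 162]
t=2: [262, 262, 261, 262]
t=3: [210, 210, 210, 210]
t=4: [257, 257, 257, 257]
t=5: [216, 216, 216, 216]
t=6: [254, 254, 254, 254]
t=7: [220, 220, 220, 220]
t=8: [252, 252, 252, 252]
t=9: [222, 222, 222, 222]

Answer: [222, 222, 222, 222]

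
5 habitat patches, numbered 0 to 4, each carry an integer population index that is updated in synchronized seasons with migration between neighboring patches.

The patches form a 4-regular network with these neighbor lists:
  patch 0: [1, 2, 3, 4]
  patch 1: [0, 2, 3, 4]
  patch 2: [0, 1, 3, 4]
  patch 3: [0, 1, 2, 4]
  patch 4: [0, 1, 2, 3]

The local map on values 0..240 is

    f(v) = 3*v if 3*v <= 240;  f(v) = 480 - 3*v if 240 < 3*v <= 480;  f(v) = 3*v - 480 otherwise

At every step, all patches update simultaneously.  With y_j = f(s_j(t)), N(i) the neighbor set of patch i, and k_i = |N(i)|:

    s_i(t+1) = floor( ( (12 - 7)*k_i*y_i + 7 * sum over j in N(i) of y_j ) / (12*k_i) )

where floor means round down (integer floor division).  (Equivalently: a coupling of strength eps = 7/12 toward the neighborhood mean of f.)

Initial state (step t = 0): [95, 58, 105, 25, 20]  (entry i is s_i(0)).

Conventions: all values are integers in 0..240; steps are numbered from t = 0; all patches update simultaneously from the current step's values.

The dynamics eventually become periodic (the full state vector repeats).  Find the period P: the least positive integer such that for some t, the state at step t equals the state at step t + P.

Answer: 4
Key observation: The state at step 21, [223, 222, 222, 222, 223], reappears at step 25 — and no state repeats earlier — so the cycle the system enters has period 4.

Derivation:
t=0: [95, 58, 105, 25, 20]
t=1: [150, 144, 142, 117, 113]
t=2: [66, 71, 73, 93, 96]
t=3: [202, 206, 208, 203, 201]
t=4: [130, 133, 135, 131, 129]
t=5: [86, 84, 82, 85, 87]
t=6: [224, 226, 227, 225, 223]
t=7: [194, 195, 196, 195, 193]
t=8: [103, 104, 104, 104, 102]
t=9: [170, 169, 169, 169, 170]
t=10: [28, 27, 27, 27, 28]
t=11: [82, 81, 81, 81, 82]
t=12: [235, 236, 236, 236, 235]
t=13: [226, 227, 227, 227, 226]
t=14: [199, 200, 200, 200, 199]
t=15: [118, 119, 119, 119, 118]
t=16: [124, 123, 123, 123, 124]
t=17: [109, 110, 110, 110, 109]
t=18: [151, 150, 150, 150, 151]
t=19: [28, 29, 29, 29, 28]
t=20: [85, 86, 86, 86, 85]
t=21: [223, 222, 222, 222, 223]
t=22: [187, 186, 186, 186, 187]
t=23: [79, 78, 78, 78, 79]
t=24: [235, 234, 234, 234, 235]
t=25: [223, 222, 222, 222, 223]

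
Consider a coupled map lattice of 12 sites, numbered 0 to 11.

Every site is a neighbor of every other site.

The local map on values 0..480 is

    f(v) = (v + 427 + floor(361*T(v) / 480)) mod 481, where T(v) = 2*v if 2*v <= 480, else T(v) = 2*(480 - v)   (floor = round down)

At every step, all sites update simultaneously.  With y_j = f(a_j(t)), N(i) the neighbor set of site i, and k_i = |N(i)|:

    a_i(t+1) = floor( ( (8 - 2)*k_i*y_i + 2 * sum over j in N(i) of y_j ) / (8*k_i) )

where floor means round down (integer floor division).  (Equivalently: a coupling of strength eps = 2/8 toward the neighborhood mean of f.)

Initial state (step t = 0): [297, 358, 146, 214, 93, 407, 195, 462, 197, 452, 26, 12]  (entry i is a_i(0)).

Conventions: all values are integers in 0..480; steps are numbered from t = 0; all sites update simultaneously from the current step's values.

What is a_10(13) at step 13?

Answer: a_10(13) = 434

Derivation:
t=0: [297, 358, 146, 214, 93, 407, 195, 462, 197, 452, 26, 12]
t=1: [99, 77, 299, 72, 202, 408, 388, 389, 392, 392, 80, 405]
t=2: [228, 188, 114, 180, 416, 424, 431, 431, 430, 430, 194, 425]
t=3: [131, 408, 274, 394, 439, 436, 433, 433, 434, 434, 419, 435]
t=4: [309, 446, 145, 451, 434, 435, 436, 436, 436, 436, 441, 435]
t=5: [131, 431, 333, 429, 435, 435, 435, 435, 435, 435, 432, 435]
t=6: [307, 435, 122, 436, 434, 434, 434, 434, 434, 434, 435, 434]
t=7: [131, 434, 290, 434, 434, 434, 434, 434, 434, 434, 434, 434]
t=8: [308, 435, 138, 435, 435, 435, 435, 435, 435, 435, 435, 435]
t=9: [131, 434, 320, 434, 434, 434, 434, 434, 434, 434, 434, 434]
t=10: [308, 435, 127, 435, 435, 435, 435, 435, 435, 435, 435, 435]
t=11: [131, 434, 300, 434, 434, 434, 434, 434, 434, 434, 434, 434]
t=12: [308, 435, 134, 435, 435, 435, 435, 435, 435, 435, 435, 435]
t=13: [131, 434, 313, 434, 434, 434, 434, 434, 434, 434, 434, 434]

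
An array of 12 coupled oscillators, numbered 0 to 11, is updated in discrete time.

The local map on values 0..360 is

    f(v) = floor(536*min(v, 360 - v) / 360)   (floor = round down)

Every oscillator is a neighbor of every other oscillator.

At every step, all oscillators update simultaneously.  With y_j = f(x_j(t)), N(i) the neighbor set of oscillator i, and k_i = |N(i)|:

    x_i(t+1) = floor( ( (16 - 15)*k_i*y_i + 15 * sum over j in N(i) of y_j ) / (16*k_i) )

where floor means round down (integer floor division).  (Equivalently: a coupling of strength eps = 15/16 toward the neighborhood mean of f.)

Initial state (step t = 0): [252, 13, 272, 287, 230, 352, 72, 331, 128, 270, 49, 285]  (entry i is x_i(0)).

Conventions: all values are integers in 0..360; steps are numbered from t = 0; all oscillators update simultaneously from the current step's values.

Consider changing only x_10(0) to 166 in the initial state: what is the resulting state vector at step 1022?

Simulating step by step:
t=0: [252, 13, 272, 287, 230, 352, 72, 331, 128, 270, 166, 285]
t=1: [120, 123, 120, 121, 119, 123, 121, 122, 119, 120, 118, 121]
t=2: [179, 179, 179, 179, 179, 179, 179, 179, 179, 179, 179, 179]
t=3: [266, 266, 266, 266, 266, 266, 266, 266, 266, 266, 266, 266]
t=4: [139, 139, 139, 139, 139, 139, 139, 139, 139, 139, 139, 139]
t=5: [206, 206, 206, 206, 206, 206, 206, 206, 206, 206, 206, 206]
t=6: [229, 229, 229, 229, 229, 229, 229, 229, 229, 229, 229, 229]
t=7: [195, 195, 195, 195, 195, 195, 195, 195, 195, 195, 195, 195]
t=8: [245, 245, 245, 245, 245, 245, 245, 245, 245, 245, 245, 245]
t=9: [171, 171, 171, 171, 171, 171, 171, 171, 171, 171, 171, 171]
t=10: [254, 254, 254, 254, 254, 254, 254, 254, 254, 254, 254, 254]
t=11: [157, 157, 157, 157, 157, 157, 157, 157, 157, 157, 157, 157]
t=12: [233, 233, 233, 233, 233, 233, 233, 233, 233, 233, 233, 233]
t=13: [189, 189, 189, 189, 189, 189, 189, 189, 189, 189, 189, 189]
t=14: [254, 254, 254, 254, 254, 254, 254, 254, 254, 254, 254, 254]

Answer: [254, 254, 254, 254, 254, 254, 254, 254, 254, 254, 254, 254]
Key observation: The state at step 10, [254, 254, 254, 254, 254, 254, 254, 254, 254, 254, 254, 254], reappears at step 14: the system is in a cycle of period 4 from step 10 on.  Therefore the state at step 1022 equals the state at step 10 + ((1022 - 10) mod 4) = 10, which is [254, 254, 254, 254, 254, 254, 254, 254, 254, 254, 254, 254].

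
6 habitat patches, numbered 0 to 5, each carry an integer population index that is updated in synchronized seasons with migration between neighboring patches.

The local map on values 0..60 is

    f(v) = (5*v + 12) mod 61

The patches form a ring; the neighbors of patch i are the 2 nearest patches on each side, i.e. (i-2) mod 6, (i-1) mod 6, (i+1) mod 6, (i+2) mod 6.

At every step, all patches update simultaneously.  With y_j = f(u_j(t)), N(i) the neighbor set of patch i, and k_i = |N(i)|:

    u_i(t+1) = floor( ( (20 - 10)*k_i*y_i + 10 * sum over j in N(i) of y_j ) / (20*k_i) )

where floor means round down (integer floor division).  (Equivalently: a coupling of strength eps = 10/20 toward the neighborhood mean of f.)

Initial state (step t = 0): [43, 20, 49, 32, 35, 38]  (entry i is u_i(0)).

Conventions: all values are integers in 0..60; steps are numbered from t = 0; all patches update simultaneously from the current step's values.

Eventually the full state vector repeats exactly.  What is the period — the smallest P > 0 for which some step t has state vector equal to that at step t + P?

Answer: 18
Key observation: The state at step 36, [36, 36, 34, 36, 36, 34], reappears at step 54 — and no state repeats earlier — so the cycle the system enters has period 18.

Derivation:
t=0: [43, 20, 49, 32, 35, 38]
t=1: [32, 41, 25, 35, 17, 28]
t=2: [39, 29, 23, 16, 30, 30]
t=3: [27, 30, 18, 30, 32, 36]
t=4: [30, 34, 39, 37, 39, 23]
t=5: [34, 40, 29, 21, 22, 19]
t=6: [43, 39, 35, 41, 24, 41]
t=7: [31, 26, 16, 26, 19, 31]
t=8: [40, 27, 31, 27, 40, 38]
t=9: [29, 27, 36, 27, 29, 23]
t=10: [26, 21, 19, 21, 26, 17]
t=11: [29, 47, 42, 47, 29, 37]
t=12: [28, 12, 29, 12, 28, 16]
t=13: [28, 18, 27, 18, 28, 25]
t=14: [28, 34, 30, 34, 28, 25]
t=15: [33, 48, 42, 48, 33, 30]
t=16: [45, 21, 35, 21, 45, 35]
t=17: [41, 42, 29, 42, 41, 29]
t=18: [34, 37, 35, 37, 34, 35]
t=19: [40, 17, 20, 17, 40, 20]
t=20: [35, 38, 41, 38, 35, 41]
t=21: [13, 20, 22, 20, 13, 22]
t=22: [16, 33, 16, 33, 16, 16]
t=23: [34, 46, 37, 46, 34, 37]
t=24: [48, 47, 36, 47, 48, 36]
t=25: [7, 5, 7, 5, 7, 7]
t=26: [45, 40, 44, 40, 45, 44]
t=27: [49, 37, 45, 37, 49, 45]
t=28: [23, 23, 33, 23, 23, 33]
t=29: [17, 17, 30, 17, 17, 30]
t=30: [37, 37, 38, 37, 37, 38]
t=31: [15, 15, 16, 15, 15, 16]
t=32: [27, 27, 28, 27, 27, 28]
t=33: [26, 26, 27, 26, 26, 27]
t=34: [21, 21, 22, 21, 21, 22]
t=35: [42, 42, 28, 42, 42, 28]
t=36: [36, 36, 34, 36, 36, 34]
t=37: [21, 21, 34, 21, 21, 34]
t=38: [57, 57, 58, 57, 57, 58]
t=39: [54, 54, 55, 54, 54, 55]
t=40: [39, 39, 40, 39, 39, 40]
t=41: [25, 25, 26, 25, 25, 26]
t=42: [16, 16, 17, 16, 16, 17]
t=43: [32, 32, 33, 32, 32, 33]
t=44: [51, 51, 52, 51, 51, 52]
t=45: [24, 24, 25, 24, 24, 25]
t=46: [11, 11, 12, 11, 11, 12]
t=47: [7, 7, 8, 7, 7, 8]
t=48: [48, 48, 49, 48, 48, 49]
t=49: [9, 9, 10, 9, 9, 10]
t=50: [43, 43, 29, 43, 43, 29]
t=51: [41, 41, 39, 41, 41, 39]
t=52: [31, 31, 29, 31, 31, 29]
t=53: [42, 42, 40, 42, 42, 40]
t=54: [36, 36, 34, 36, 36, 34]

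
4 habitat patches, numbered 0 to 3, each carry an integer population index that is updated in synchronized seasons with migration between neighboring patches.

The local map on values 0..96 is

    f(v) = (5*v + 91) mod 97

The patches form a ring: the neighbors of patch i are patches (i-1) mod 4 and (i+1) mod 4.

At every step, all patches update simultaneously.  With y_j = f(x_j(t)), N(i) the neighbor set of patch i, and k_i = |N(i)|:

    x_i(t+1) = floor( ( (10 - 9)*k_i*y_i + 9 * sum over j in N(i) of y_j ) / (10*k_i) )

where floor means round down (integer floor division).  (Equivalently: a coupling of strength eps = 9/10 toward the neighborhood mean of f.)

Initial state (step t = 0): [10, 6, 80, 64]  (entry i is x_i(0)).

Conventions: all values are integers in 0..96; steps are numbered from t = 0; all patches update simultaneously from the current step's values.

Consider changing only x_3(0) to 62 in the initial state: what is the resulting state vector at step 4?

Simulating step by step:
t=0: [10, 6, 80, 62]
t=1: [21, 24, 17, 23]
t=2: [13, 38, 20, 37]
t=3: [81, 77, 85, 77]
t=4: [80, 27, 82, 27]

Answer: [80, 27, 82, 27]
Key observation: This trace re-runs the system from the modified initial state.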